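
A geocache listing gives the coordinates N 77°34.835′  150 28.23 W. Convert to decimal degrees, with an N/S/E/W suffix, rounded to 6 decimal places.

77.580583° N, 150.470500° W

Latitude: 77 + 34.835/60 = 77.5805833
Longitude: 150 + 28.23/60 = 150.4705000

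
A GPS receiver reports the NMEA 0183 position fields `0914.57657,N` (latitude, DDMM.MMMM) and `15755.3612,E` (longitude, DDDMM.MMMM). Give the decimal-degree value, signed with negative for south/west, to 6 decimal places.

φ: split at 2 digits → 09° and 14.57657′; 9 + 14.57657/60 = 9.2429428
N ⇒ keep positive
λ: split at 3 digits → 157° and 55.3612′; 157 + 55.3612/60 = 157.9226867
E → positive

9.242943, 157.922687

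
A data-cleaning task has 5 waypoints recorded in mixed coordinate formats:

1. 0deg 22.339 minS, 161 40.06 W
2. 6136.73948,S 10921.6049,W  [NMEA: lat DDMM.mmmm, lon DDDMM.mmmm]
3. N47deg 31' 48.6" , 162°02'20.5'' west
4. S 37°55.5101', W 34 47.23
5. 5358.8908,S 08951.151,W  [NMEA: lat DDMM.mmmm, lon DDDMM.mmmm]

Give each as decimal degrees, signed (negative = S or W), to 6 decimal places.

Point 1:
  Latitude: 22.339′ = 0.372317°; total 0.3723167
  S ⇒ negate
  λ: 161 + 40.06/60 = 161.6676667
  W → negative
Point 2:
  Lat: split at 2 digits → 61° and 36.73948′; 61 + 36.73948/60 = 61.6123247
  S ⇒ negate
  Lon: degrees = first 3 digits = 109, minutes = 21.6049; 109 + 21.6049/60 = 109.3600817
  hemisphere W, so the sign is −
Point 3:
  Latitude: 31′ + 48.6″ = 31.81000′; 47 + 31.81000/60 = 47.5301667
  N → positive
  λ: 2′ + 20.5″ = 2.34167′; 162 + 2.34167/60 = 162.0390278
  W → negative
Point 4:
  Latitude: 55.5101′ = 0.925168°; total 37.9251683
  hemisphere S, so the sign is −
  Lon: 34 + 47.23/60 = 34.7871667
  W → negative
Point 5:
  φ: degrees = first 2 digits = 53, minutes = 58.8908; 53 + 58.8908/60 = 53.9815133
  S → negative
  Lon: split at 3 digits → 089° and 51.151′; 89 + 51.151/60 = 89.8525167
  W → negative

1. -0.372317, -161.667667
2. -61.612325, -109.360082
3. 47.530167, -162.039028
4. -37.925168, -34.787167
5. -53.981513, -89.852517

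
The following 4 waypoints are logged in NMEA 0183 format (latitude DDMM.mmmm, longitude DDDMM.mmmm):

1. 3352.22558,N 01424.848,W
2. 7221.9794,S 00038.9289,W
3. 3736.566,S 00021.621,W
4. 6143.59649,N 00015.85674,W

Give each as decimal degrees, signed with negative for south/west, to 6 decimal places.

1. 33.870426, -14.414133
2. -72.366323, -0.648815
3. -37.609433, -0.360350
4. 61.726608, -0.264279

Point 1:
  φ: degrees = first 2 digits = 33, minutes = 52.22558; 33 + 52.22558/60 = 33.8704263
  N ⇒ keep positive
  Lon: split at 3 digits → 014° and 24.848′; 14 + 24.848/60 = 14.4141333
  W ⇒ negate
Point 2:
  Latitude: split at 2 digits → 72° and 21.9794′; 72 + 21.9794/60 = 72.3663233
  S → negative
  Longitude: split at 3 digits → 000° and 38.9289′; 0 + 38.9289/60 = 0.6488150
  hemisphere W, so the sign is −
Point 3:
  Latitude: degrees = first 2 digits = 37, minutes = 36.566; 37 + 36.566/60 = 37.6094333
  S ⇒ negate
  Lon: split at 3 digits → 000° and 21.621′; 0 + 21.621/60 = 0.3603500
  W ⇒ negate
Point 4:
  φ: split at 2 digits → 61° and 43.59649′; 61 + 43.59649/60 = 61.7266082
  N ⇒ keep positive
  Longitude: split at 3 digits → 000° and 15.85674′; 0 + 15.85674/60 = 0.2642790
  hemisphere W, so the sign is −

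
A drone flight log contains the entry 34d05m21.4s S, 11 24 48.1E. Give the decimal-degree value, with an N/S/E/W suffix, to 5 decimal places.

34.08928° S, 11.41336° E

φ: 5′ + 21.4″ = 5.35667′; 34 + 5.35667/60 = 34.089278
Lon: 11 + 24/60 + 48.1/3600 = 11.413361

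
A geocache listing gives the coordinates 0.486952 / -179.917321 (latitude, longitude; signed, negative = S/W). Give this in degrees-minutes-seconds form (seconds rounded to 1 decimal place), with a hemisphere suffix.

φ: 0.486952 × 60 = 29.21712′ → 29′, remainder × 60 = 13.027″
Longitude is negative → W; |value| = 179.917321
Longitude: whole degrees 179; 55.03926′ → 55′ and 2.356″

0°29′13.0″ N, 179°55′2.4″ W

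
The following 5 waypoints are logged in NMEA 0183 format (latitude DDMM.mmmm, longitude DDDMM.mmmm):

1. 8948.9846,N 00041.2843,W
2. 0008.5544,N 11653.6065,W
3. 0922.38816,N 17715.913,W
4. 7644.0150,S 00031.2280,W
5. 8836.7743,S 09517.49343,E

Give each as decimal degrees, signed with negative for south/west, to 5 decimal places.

Point 1:
  Lat: degrees = first 2 digits = 89, minutes = 48.9846; 89 + 48.9846/60 = 89.816410
  N → positive
  Lon: split at 3 digits → 000° and 41.2843′; 0 + 41.2843/60 = 0.688072
  W → negative
Point 2:
  φ: split at 2 digits → 00° and 8.5544′; 0 + 8.5544/60 = 0.142573
  N ⇒ keep positive
  Longitude: split at 3 digits → 116° and 53.6065′; 116 + 53.6065/60 = 116.893442
  hemisphere W, so the sign is −
Point 3:
  φ: degrees = first 2 digits = 9, minutes = 22.38816; 9 + 22.38816/60 = 9.373136
  N → positive
  λ: degrees = first 3 digits = 177, minutes = 15.913; 177 + 15.913/60 = 177.265217
  W ⇒ negate
Point 4:
  φ: degrees = first 2 digits = 76, minutes = 44.015; 76 + 44.015/60 = 76.733583
  S ⇒ negate
  Longitude: degrees = first 3 digits = 0, minutes = 31.228; 0 + 31.228/60 = 0.520467
  hemisphere W, so the sign is −
Point 5:
  φ: split at 2 digits → 88° and 36.7743′; 88 + 36.7743/60 = 88.612905
  S → negative
  λ: degrees = first 3 digits = 95, minutes = 17.49343; 95 + 17.49343/60 = 95.291557
  E → positive

1. 89.81641, -0.68807
2. 0.14257, -116.89344
3. 9.37314, -177.26522
4. -76.73358, -0.52047
5. -88.61291, 95.29156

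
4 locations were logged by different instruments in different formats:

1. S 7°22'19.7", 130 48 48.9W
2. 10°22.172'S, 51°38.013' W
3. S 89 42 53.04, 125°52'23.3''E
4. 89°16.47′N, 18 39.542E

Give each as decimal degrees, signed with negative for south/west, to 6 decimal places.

1. -7.372139, -130.813583
2. -10.369533, -51.633550
3. -89.714733, 125.873139
4. 89.274500, 18.659033

Point 1:
  Lat: 7 + 22/60 + 19.7/3600 = 7.3721389
  S ⇒ negate
  Lon: 130 + 48/60 + 48.9/3600 = 130.8135833
  hemisphere W, so the sign is −
Point 2:
  Latitude: 10 + 22.172/60 = 10.3695333
  hemisphere S, so the sign is −
  Longitude: 38.013′ = 0.633550°; total 51.6335500
  hemisphere W, so the sign is −
Point 3:
  Lat: 89° + 42/60 + 53.04/3600 = 89 + 0.700000 + 0.014733 = 89.7147333
  hemisphere S, so the sign is −
  λ: 125° + 52/60 + 23.3/3600 = 125 + 0.866667 + 0.006472 = 125.8731389
  E ⇒ keep positive
Point 4:
  Latitude: 16.47′ = 0.274500°; total 89.2745000
  N → positive
  λ: 18 + 39.542/60 = 18.6590333
  E ⇒ keep positive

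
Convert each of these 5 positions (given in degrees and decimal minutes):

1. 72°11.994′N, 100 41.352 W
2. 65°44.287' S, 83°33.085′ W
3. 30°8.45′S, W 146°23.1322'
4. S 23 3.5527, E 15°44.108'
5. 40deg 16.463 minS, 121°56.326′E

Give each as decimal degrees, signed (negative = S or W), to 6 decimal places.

1. 72.199900, -100.689200
2. -65.738117, -83.551417
3. -30.140833, -146.385537
4. -23.059212, 15.735133
5. -40.274383, 121.938767

Point 1:
  Latitude: 72 + 11.994/60 = 72.1999000
  N ⇒ keep positive
  λ: 41.352′ = 0.689200°; total 100.6892000
  W ⇒ negate
Point 2:
  Latitude: 65 + 44.287/60 = 65.7381167
  hemisphere S, so the sign is −
  Longitude: 83 + 33.085/60 = 83.5514167
  W → negative
Point 3:
  Latitude: 8.45′ = 0.140833°; total 30.1408333
  S ⇒ negate
  λ: 146 + 23.1322/60 = 146.3855367
  W ⇒ negate
Point 4:
  Latitude: 23 + 3.5527/60 = 23.0592117
  S ⇒ negate
  Lon: 15 + 44.108/60 = 15.7351333
  E ⇒ keep positive
Point 5:
  Latitude: 40 + 16.463/60 = 40.2743833
  hemisphere S, so the sign is −
  Lon: 56.326′ = 0.938767°; total 121.9387667
  E ⇒ keep positive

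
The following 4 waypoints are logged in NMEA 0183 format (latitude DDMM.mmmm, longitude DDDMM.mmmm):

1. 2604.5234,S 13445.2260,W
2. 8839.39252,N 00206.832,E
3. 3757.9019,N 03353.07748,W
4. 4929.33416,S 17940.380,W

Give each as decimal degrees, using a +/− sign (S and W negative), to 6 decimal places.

1. -26.075390, -134.753767
2. 88.656542, 2.113867
3. 37.965032, -33.884625
4. -49.488903, -179.673000

Point 1:
  Latitude: degrees = first 2 digits = 26, minutes = 4.5234; 26 + 4.5234/60 = 26.0753900
  S → negative
  Longitude: split at 3 digits → 134° and 45.226′; 134 + 45.226/60 = 134.7537667
  W → negative
Point 2:
  Latitude: degrees = first 2 digits = 88, minutes = 39.39252; 88 + 39.39252/60 = 88.6565420
  N ⇒ keep positive
  Lon: split at 3 digits → 002° and 6.832′; 2 + 6.832/60 = 2.1138667
  E → positive
Point 3:
  φ: split at 2 digits → 37° and 57.9019′; 37 + 57.9019/60 = 37.9650317
  N → positive
  λ: split at 3 digits → 033° and 53.07748′; 33 + 53.07748/60 = 33.8846247
  W → negative
Point 4:
  Lat: split at 2 digits → 49° and 29.33416′; 49 + 29.33416/60 = 49.4889027
  S ⇒ negate
  Longitude: degrees = first 3 digits = 179, minutes = 40.38; 179 + 40.38/60 = 179.6730000
  W → negative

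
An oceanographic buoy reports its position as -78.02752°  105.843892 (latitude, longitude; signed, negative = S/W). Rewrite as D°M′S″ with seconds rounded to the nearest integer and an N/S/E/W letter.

Latitude is negative → S; |value| = 78.027520
φ: 0.027520 × 60 = 1.65120′ → 1′, remainder × 60 = 39.07″
Longitude: 0.843892 × 60 = 50.63352′ → 50′, remainder × 60 = 38.01″

78°01′39″ S, 105°50′38″ E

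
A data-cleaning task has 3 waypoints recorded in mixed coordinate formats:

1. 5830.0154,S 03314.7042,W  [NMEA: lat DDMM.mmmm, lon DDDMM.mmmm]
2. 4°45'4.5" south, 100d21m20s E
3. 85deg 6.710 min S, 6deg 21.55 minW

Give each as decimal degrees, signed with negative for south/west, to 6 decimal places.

1. -58.500257, -33.245070
2. -4.751250, 100.355556
3. -85.111833, -6.359167

Point 1:
  Lat: split at 2 digits → 58° and 30.0154′; 58 + 30.0154/60 = 58.5002567
  S → negative
  Lon: degrees = first 3 digits = 33, minutes = 14.7042; 33 + 14.7042/60 = 33.2450700
  hemisphere W, so the sign is −
Point 2:
  φ: 45′ + 4.5″ = 45.07500′; 4 + 45.07500/60 = 4.7512500
  S ⇒ negate
  Longitude: 100 + 21/60 + 20/3600 = 100.3555556
  E → positive
Point 3:
  Latitude: 85 + 6.71/60 = 85.1118333
  hemisphere S, so the sign is −
  λ: 6 + 21.55/60 = 6.3591667
  W → negative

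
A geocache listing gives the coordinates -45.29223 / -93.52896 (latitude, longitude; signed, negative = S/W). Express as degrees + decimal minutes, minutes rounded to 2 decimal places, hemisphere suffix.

Latitude is negative → S; |value| = 45.292230
φ: 45° + 0.292230 × 60 = 45° 17.5338′
Longitude is negative → W; |value| = 93.528960
Longitude: fractional part 0.528960 → 31.7376 minutes

45° 17.53′ S, 93° 31.74′ W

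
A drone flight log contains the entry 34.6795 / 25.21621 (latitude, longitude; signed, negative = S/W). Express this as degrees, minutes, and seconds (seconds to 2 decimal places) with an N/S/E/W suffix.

34°40′46.20″ N, 25°12′58.36″ E

Lat: 0.679500° → 40.77000′; 0.77000 × 60 = 46.2000″
Longitude: 0.216210 × 60 = 12.97260′ → 12′, remainder × 60 = 58.3560″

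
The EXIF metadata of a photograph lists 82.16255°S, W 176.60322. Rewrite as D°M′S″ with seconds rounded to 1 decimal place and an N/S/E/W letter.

Latitude: 0.162550° → 9.75300′; 0.75300 × 60 = 45.180″
Longitude: whole degrees 176; 36.19320′ → 36′ and 11.592″

82°09′45.2″ S, 176°36′11.6″ W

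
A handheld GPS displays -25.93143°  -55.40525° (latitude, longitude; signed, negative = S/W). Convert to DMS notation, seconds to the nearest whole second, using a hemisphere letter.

25°55′53″ S, 55°24′19″ W

Latitude is negative → S; |value| = 25.931430
φ: 0.931430° → 55.88580′; 0.88580 × 60 = 53.15″
Longitude is negative → W; |value| = 55.405250
Lon: 0.405250° → 24.31500′; 0.31500 × 60 = 18.90″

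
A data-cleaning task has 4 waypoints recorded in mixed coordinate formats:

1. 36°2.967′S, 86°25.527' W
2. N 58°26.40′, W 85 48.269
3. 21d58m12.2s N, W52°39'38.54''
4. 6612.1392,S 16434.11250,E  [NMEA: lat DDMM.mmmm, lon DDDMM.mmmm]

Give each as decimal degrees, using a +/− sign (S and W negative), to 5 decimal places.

Point 1:
  Lat: 2.967′ = 0.049450°; total 36.049450
  hemisphere S, so the sign is −
  Lon: 86 + 25.527/60 = 86.425450
  W ⇒ negate
Point 2:
  φ: 58 + 26.4/60 = 58.440000
  N ⇒ keep positive
  λ: 85 + 48.269/60 = 85.804483
  W → negative
Point 3:
  φ: 21 + 58/60 + 12.2/3600 = 21.970056
  N ⇒ keep positive
  Longitude: 52 + 39/60 + 38.54/3600 = 52.660706
  W ⇒ negate
Point 4:
  Latitude: degrees = first 2 digits = 66, minutes = 12.1392; 66 + 12.1392/60 = 66.202320
  S → negative
  Longitude: degrees = first 3 digits = 164, minutes = 34.1125; 164 + 34.1125/60 = 164.568542
  E ⇒ keep positive

1. -36.04945, -86.42545
2. 58.44000, -85.80448
3. 21.97006, -52.66071
4. -66.20232, 164.56854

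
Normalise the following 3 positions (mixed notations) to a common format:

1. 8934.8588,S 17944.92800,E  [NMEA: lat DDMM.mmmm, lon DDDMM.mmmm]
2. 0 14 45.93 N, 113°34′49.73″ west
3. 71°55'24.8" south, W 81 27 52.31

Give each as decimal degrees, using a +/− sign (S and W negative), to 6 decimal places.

Point 1:
  Latitude: degrees = first 2 digits = 89, minutes = 34.8588; 89 + 34.8588/60 = 89.5809800
  hemisphere S, so the sign is −
  Longitude: degrees = first 3 digits = 179, minutes = 44.928; 179 + 44.928/60 = 179.7488000
  E ⇒ keep positive
Point 2:
  Lat: 0° + 14/60 + 45.93/3600 = 0 + 0.233333 + 0.012758 = 0.2460917
  N ⇒ keep positive
  Longitude: 34′ + 49.73″ = 34.82883′; 113 + 34.82883/60 = 113.5804806
  hemisphere W, so the sign is −
Point 3:
  Lat: 55′ + 24.8″ = 55.41333′; 71 + 55.41333/60 = 71.9235556
  hemisphere S, so the sign is −
  Lon: 81 + 27/60 + 52.31/3600 = 81.4645306
  hemisphere W, so the sign is −

1. -89.580980, 179.748800
2. 0.246092, -113.580481
3. -71.923556, -81.464531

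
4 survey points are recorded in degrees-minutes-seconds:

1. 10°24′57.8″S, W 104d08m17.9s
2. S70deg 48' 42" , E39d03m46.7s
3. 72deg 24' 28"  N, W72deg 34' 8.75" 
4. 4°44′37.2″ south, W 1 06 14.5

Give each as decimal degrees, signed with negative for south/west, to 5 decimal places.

1. -10.41606, -104.13831
2. -70.81167, 39.06297
3. 72.40778, -72.56910
4. -4.74367, -1.10403

Point 1:
  φ: 24′ + 57.8″ = 24.96333′; 10 + 24.96333/60 = 10.416056
  S ⇒ negate
  λ: 8′ + 17.9″ = 8.29833′; 104 + 8.29833/60 = 104.138306
  W ⇒ negate
Point 2:
  Latitude: 70 + 48/60 + 42/3600 = 70.811667
  S → negative
  λ: 3′ + 46.7″ = 3.77833′; 39 + 3.77833/60 = 39.062972
  E ⇒ keep positive
Point 3:
  φ: 72° + 24/60 + 28/3600 = 72 + 0.400000 + 0.007778 = 72.407778
  N ⇒ keep positive
  Longitude: 34′ + 8.75″ = 34.14583′; 72 + 34.14583/60 = 72.569097
  hemisphere W, so the sign is −
Point 4:
  Latitude: 4° + 44/60 + 37.2/3600 = 4 + 0.733333 + 0.010333 = 4.743667
  S → negative
  Longitude: 1 + 6/60 + 14.5/3600 = 1.104028
  W ⇒ negate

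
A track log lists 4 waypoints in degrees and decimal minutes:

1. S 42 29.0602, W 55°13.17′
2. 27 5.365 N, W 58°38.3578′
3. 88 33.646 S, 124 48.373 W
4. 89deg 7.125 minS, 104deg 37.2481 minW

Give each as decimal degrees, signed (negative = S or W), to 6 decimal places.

1. -42.484337, -55.219500
2. 27.089417, -58.639297
3. -88.560767, -124.806217
4. -89.118750, -104.620802

Point 1:
  Lat: 29.0602′ = 0.484337°; total 42.4843367
  hemisphere S, so the sign is −
  λ: 13.17′ = 0.219500°; total 55.2195000
  W → negative
Point 2:
  Latitude: 27 + 5.365/60 = 27.0894167
  N ⇒ keep positive
  Lon: 58 + 38.3578/60 = 58.6392967
  hemisphere W, so the sign is −
Point 3:
  Lat: 88 + 33.646/60 = 88.5607667
  hemisphere S, so the sign is −
  Longitude: 48.373′ = 0.806217°; total 124.8062167
  hemisphere W, so the sign is −
Point 4:
  Lat: 7.125′ = 0.118750°; total 89.1187500
  S ⇒ negate
  λ: 104 + 37.2481/60 = 104.6208017
  W ⇒ negate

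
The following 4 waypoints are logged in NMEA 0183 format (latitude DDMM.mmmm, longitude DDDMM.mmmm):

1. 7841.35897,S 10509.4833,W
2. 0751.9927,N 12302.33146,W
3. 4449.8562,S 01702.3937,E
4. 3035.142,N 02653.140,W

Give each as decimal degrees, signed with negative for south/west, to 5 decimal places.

1. -78.68932, -105.15806
2. 7.86655, -123.03886
3. -44.83094, 17.03990
4. 30.58570, -26.88567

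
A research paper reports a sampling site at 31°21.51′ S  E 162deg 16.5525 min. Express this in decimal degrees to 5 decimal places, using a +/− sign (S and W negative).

-31.35850, 162.27588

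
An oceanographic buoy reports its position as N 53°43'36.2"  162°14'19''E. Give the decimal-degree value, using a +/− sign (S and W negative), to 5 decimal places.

Latitude: 53 + 43/60 + 36.2/3600 = 53.726722
N ⇒ keep positive
Longitude: 14′ + 19″ = 14.31667′; 162 + 14.31667/60 = 162.238611
E ⇒ keep positive

53.72672, 162.23861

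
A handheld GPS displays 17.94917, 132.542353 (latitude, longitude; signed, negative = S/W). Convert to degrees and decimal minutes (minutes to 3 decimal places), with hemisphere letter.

17° 56.950′ N, 132° 32.541′ E

Lat: 17° + 0.949170 × 60 = 17° 56.95020′
λ: fractional part 0.542353 → 32.54118 minutes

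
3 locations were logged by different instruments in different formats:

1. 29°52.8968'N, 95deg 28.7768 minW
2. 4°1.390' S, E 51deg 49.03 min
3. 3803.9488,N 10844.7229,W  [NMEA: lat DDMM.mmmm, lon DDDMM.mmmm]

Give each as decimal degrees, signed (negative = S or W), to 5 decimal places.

Point 1:
  Lat: 29 + 52.8968/60 = 29.881613
  N → positive
  λ: 28.7768′ = 0.479613°; total 95.479613
  hemisphere W, so the sign is −
Point 2:
  φ: 1.39′ = 0.023167°; total 4.023167
  S ⇒ negate
  λ: 51 + 49.03/60 = 51.817167
  E → positive
Point 3:
  Latitude: degrees = first 2 digits = 38, minutes = 3.9488; 38 + 3.9488/60 = 38.065813
  N → positive
  Lon: split at 3 digits → 108° and 44.7229′; 108 + 44.7229/60 = 108.745382
  W ⇒ negate

1. 29.88161, -95.47961
2. -4.02317, 51.81717
3. 38.06581, -108.74538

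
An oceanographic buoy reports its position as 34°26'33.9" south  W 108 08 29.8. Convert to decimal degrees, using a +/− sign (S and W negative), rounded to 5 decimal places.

Latitude: 34° + 26/60 + 33.9/3600 = 34 + 0.433333 + 0.009417 = 34.442750
S ⇒ negate
Longitude: 108° + 8/60 + 29.8/3600 = 108 + 0.133333 + 0.008278 = 108.141611
W ⇒ negate

-34.44275, -108.14161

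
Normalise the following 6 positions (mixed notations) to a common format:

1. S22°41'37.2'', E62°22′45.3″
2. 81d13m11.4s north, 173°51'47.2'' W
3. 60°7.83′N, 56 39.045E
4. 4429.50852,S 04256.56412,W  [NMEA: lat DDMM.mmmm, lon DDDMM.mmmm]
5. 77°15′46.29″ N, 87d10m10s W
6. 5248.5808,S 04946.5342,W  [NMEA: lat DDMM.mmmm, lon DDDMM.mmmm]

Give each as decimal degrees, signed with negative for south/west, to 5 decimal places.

1. -22.69367, 62.37925
2. 81.21983, -173.86311
3. 60.13050, 56.65075
4. -44.49181, -42.94274
5. 77.26286, -87.16944
6. -52.80968, -49.77557

Point 1:
  φ: 22° + 41/60 + 37.2/3600 = 22 + 0.683333 + 0.010333 = 22.693667
  hemisphere S, so the sign is −
  Lon: 62 + 22/60 + 45.3/3600 = 62.379250
  E ⇒ keep positive
Point 2:
  Latitude: 81 + 13/60 + 11.4/3600 = 81.219833
  N ⇒ keep positive
  Lon: 173 + 51/60 + 47.2/3600 = 173.863111
  W → negative
Point 3:
  Lat: 60 + 7.83/60 = 60.130500
  N → positive
  λ: 39.045′ = 0.650750°; total 56.650750
  E → positive
Point 4:
  Latitude: degrees = first 2 digits = 44, minutes = 29.50852; 44 + 29.50852/60 = 44.491809
  hemisphere S, so the sign is −
  λ: degrees = first 3 digits = 42, minutes = 56.56412; 42 + 56.56412/60 = 42.942735
  hemisphere W, so the sign is −
Point 5:
  Latitude: 77 + 15/60 + 46.29/3600 = 77.262858
  N → positive
  Longitude: 87° + 10/60 + 10/3600 = 87 + 0.166667 + 0.002778 = 87.169444
  W ⇒ negate
Point 6:
  Lat: degrees = first 2 digits = 52, minutes = 48.5808; 52 + 48.5808/60 = 52.809680
  S ⇒ negate
  Lon: split at 3 digits → 049° and 46.5342′; 49 + 46.5342/60 = 49.775570
  W ⇒ negate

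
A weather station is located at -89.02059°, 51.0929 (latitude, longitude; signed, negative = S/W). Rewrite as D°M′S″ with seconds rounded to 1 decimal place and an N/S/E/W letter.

89°01′14.1″ S, 51°05′34.4″ E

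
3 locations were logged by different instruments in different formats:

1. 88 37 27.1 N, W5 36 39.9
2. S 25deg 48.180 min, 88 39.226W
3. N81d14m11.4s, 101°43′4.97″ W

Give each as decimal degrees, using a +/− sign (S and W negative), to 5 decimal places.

Point 1:
  φ: 88° + 37/60 + 27.1/3600 = 88 + 0.616667 + 0.007528 = 88.624194
  N → positive
  Lon: 5° + 36/60 + 39.9/3600 = 5 + 0.600000 + 0.011083 = 5.611083
  hemisphere W, so the sign is −
Point 2:
  Lat: 25 + 48.18/60 = 25.803000
  hemisphere S, so the sign is −
  Lon: 39.226′ = 0.653767°; total 88.653767
  W ⇒ negate
Point 3:
  Lat: 14′ + 11.4″ = 14.19000′; 81 + 14.19000/60 = 81.236500
  N ⇒ keep positive
  λ: 101 + 43/60 + 4.97/3600 = 101.718047
  W → negative

1. 88.62419, -5.61108
2. -25.80300, -88.65377
3. 81.23650, -101.71805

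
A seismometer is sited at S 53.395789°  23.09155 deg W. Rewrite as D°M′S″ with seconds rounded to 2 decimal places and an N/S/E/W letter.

Lat: whole degrees 53; 23.74734′ → 23′ and 44.8404″
λ: whole degrees 23; 5.49300′ → 5′ and 29.5800″

53°23′44.84″ S, 23°05′29.58″ W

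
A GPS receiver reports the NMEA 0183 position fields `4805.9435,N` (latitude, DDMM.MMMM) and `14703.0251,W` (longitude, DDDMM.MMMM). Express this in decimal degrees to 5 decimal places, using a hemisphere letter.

48.09906° N, 147.05042° W

Latitude: split at 2 digits → 48° and 5.9435′; 48 + 5.9435/60 = 48.099058
Lon: degrees = first 3 digits = 147, minutes = 3.0251; 147 + 3.0251/60 = 147.050418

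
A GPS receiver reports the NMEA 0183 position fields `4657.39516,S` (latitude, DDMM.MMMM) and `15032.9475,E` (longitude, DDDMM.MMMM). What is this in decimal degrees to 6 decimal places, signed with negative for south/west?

-46.956586, 150.549125

Latitude: split at 2 digits → 46° and 57.39516′; 46 + 57.39516/60 = 46.9565860
S → negative
Longitude: split at 3 digits → 150° and 32.9475′; 150 + 32.9475/60 = 150.5491250
E ⇒ keep positive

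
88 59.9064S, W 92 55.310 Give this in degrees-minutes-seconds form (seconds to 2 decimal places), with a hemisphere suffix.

88°59′54.38″ S, 92°55′18.60″ W

Lat: 59.90640′ → 59′ and 0.90640 × 60 = 54.3840″
λ: 55.31000′ → 55′ and 0.31000 × 60 = 18.6000″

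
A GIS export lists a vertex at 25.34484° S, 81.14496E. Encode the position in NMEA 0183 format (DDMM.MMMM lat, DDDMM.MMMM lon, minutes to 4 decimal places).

2520.6904,S / 08108.6976,E

Lat: 25° + 0.344840 × 60 = 25° 20.690400′
λ: fractional part 0.144960 → 8.697600 minutes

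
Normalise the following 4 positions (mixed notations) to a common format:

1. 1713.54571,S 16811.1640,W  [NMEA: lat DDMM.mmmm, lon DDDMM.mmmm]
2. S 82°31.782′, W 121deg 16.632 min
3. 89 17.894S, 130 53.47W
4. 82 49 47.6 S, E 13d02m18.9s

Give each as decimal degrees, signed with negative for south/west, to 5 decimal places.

Point 1:
  Lat: split at 2 digits → 17° and 13.54571′; 17 + 13.54571/60 = 17.225762
  S ⇒ negate
  λ: degrees = first 3 digits = 168, minutes = 11.164; 168 + 11.164/60 = 168.186067
  hemisphere W, so the sign is −
Point 2:
  Latitude: 82 + 31.782/60 = 82.529700
  hemisphere S, so the sign is −
  Lon: 16.632′ = 0.277200°; total 121.277200
  W → negative
Point 3:
  Lat: 89 + 17.894/60 = 89.298233
  hemisphere S, so the sign is −
  Lon: 130 + 53.47/60 = 130.891167
  W → negative
Point 4:
  Lat: 82 + 49/60 + 47.6/3600 = 82.829889
  hemisphere S, so the sign is −
  Lon: 13° + 2/60 + 18.9/3600 = 13 + 0.033333 + 0.005250 = 13.038583
  E ⇒ keep positive

1. -17.22576, -168.18607
2. -82.52970, -121.27720
3. -89.29823, -130.89117
4. -82.82989, 13.03858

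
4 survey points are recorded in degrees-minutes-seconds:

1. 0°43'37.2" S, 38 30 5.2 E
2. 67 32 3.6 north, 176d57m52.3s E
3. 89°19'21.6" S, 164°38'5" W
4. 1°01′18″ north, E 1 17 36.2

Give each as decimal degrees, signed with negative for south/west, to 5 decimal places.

Point 1:
  Lat: 43′ + 37.2″ = 43.62000′; 0 + 43.62000/60 = 0.727000
  hemisphere S, so the sign is −
  Longitude: 38° + 30/60 + 5.2/3600 = 38 + 0.500000 + 0.001444 = 38.501444
  E ⇒ keep positive
Point 2:
  Lat: 67° + 32/60 + 3.6/3600 = 67 + 0.533333 + 0.001000 = 67.534333
  N ⇒ keep positive
  Longitude: 176 + 57/60 + 52.3/3600 = 176.964528
  E → positive
Point 3:
  Latitude: 19′ + 21.6″ = 19.36000′; 89 + 19.36000/60 = 89.322667
  S ⇒ negate
  Lon: 164° + 38/60 + 5/3600 = 164 + 0.633333 + 0.001389 = 164.634722
  W ⇒ negate
Point 4:
  φ: 1′ + 18″ = 1.30000′; 1 + 1.30000/60 = 1.021667
  N → positive
  Lon: 17′ + 36.2″ = 17.60333′; 1 + 17.60333/60 = 1.293389
  E → positive

1. -0.72700, 38.50144
2. 67.53433, 176.96453
3. -89.32267, -164.63472
4. 1.02167, 1.29339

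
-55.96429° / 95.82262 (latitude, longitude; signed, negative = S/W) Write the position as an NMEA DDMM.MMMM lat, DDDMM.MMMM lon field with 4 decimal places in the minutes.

Latitude is negative → S; |value| = 55.964290
Lat: fractional part 0.964290 → 57.857400 minutes
Longitude: 95° + 0.822620 × 60 = 95° 49.357200′

5557.8574,S / 09549.3572,E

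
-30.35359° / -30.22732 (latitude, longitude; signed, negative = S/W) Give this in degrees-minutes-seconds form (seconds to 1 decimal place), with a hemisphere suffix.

Latitude is negative → S; |value| = 30.353590
Latitude: whole degrees 30; 21.21540′ → 21′ and 12.924″
Longitude is negative → W; |value| = 30.227320
Lon: 0.227320° → 13.63920′; 0.63920 × 60 = 38.352″

30°21′12.9″ S, 30°13′38.4″ W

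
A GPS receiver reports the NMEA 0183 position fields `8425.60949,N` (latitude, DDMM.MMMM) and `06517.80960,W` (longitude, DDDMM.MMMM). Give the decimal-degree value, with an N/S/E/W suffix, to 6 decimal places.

84.426825° N, 65.296827° W

Latitude: split at 2 digits → 84° and 25.60949′; 84 + 25.60949/60 = 84.4268248
Lon: split at 3 digits → 065° and 17.8096′; 65 + 17.8096/60 = 65.2968267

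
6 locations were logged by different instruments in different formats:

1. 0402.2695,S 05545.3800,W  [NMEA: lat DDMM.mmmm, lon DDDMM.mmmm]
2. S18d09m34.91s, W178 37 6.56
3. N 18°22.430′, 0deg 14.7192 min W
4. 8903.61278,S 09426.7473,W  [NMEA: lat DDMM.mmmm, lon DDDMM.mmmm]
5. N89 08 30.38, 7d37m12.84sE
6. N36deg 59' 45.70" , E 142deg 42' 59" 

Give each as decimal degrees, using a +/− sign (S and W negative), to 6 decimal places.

1. -4.037825, -55.756333
2. -18.159697, -178.618489
3. 18.373833, -0.245320
4. -89.060213, -94.445788
5. 89.141772, 7.620233
6. 36.996028, 142.716389

Point 1:
  Lat: degrees = first 2 digits = 4, minutes = 2.2695; 4 + 2.2695/60 = 4.0378250
  hemisphere S, so the sign is −
  Lon: degrees = first 3 digits = 55, minutes = 45.38; 55 + 45.38/60 = 55.7563333
  W → negative
Point 2:
  φ: 18 + 9/60 + 34.91/3600 = 18.1596972
  S ⇒ negate
  Lon: 178° + 37/60 + 6.56/3600 = 178 + 0.616667 + 0.001822 = 178.6184889
  W → negative
Point 3:
  Latitude: 18 + 22.43/60 = 18.3738333
  N ⇒ keep positive
  Lon: 0 + 14.7192/60 = 0.2453200
  hemisphere W, so the sign is −
Point 4:
  φ: degrees = first 2 digits = 89, minutes = 3.61278; 89 + 3.61278/60 = 89.0602130
  S ⇒ negate
  Longitude: split at 3 digits → 094° and 26.7473′; 94 + 26.7473/60 = 94.4457883
  W → negative
Point 5:
  Latitude: 89 + 8/60 + 30.38/3600 = 89.1417722
  N ⇒ keep positive
  λ: 37′ + 12.84″ = 37.21400′; 7 + 37.21400/60 = 7.6202333
  E → positive
Point 6:
  Lat: 36 + 59/60 + 45.7/3600 = 36.9960278
  N ⇒ keep positive
  λ: 42′ + 59″ = 42.98333′; 142 + 42.98333/60 = 142.7163889
  E → positive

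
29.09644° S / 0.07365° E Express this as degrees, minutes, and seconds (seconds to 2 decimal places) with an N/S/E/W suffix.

Lat: whole degrees 29; 5.78640′ → 5′ and 47.1840″
Lon: 0.073650° → 4.41900′; 0.41900 × 60 = 25.1400″

29°05′47.18″ S, 0°04′25.14″ E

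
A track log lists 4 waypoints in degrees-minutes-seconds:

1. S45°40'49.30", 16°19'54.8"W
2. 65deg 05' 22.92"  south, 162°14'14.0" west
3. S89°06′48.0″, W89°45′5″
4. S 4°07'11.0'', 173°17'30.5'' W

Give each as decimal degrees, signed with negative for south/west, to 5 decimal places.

Point 1:
  φ: 40′ + 49.3″ = 40.82167′; 45 + 40.82167/60 = 45.680361
  S ⇒ negate
  Lon: 16° + 19/60 + 54.8/3600 = 16 + 0.316667 + 0.015222 = 16.331889
  W → negative
Point 2:
  Lat: 5′ + 22.92″ = 5.38200′; 65 + 5.38200/60 = 65.089700
  S → negative
  λ: 162° + 14/60 + 14/3600 = 162 + 0.233333 + 0.003889 = 162.237222
  W ⇒ negate
Point 3:
  Lat: 6′ + 48″ = 6.80000′; 89 + 6.80000/60 = 89.113333
  S → negative
  λ: 89 + 45/60 + 5/3600 = 89.751389
  hemisphere W, so the sign is −
Point 4:
  Latitude: 4° + 7/60 + 11/3600 = 4 + 0.116667 + 0.003056 = 4.119722
  S → negative
  λ: 17′ + 30.5″ = 17.50833′; 173 + 17.50833/60 = 173.291806
  hemisphere W, so the sign is −

1. -45.68036, -16.33189
2. -65.08970, -162.23722
3. -89.11333, -89.75139
4. -4.11972, -173.29181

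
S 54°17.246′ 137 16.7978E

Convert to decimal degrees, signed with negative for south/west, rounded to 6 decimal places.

φ: 17.246′ = 0.287433°; total 54.2874333
S → negative
Longitude: 137 + 16.7978/60 = 137.2799633
E → positive

-54.287433, 137.279963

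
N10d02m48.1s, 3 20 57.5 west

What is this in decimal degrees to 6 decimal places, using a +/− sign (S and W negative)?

10.046694, -3.349306

Latitude: 10° + 2/60 + 48.1/3600 = 10 + 0.033333 + 0.013361 = 10.0466944
N ⇒ keep positive
Longitude: 3 + 20/60 + 57.5/3600 = 3.3493056
W ⇒ negate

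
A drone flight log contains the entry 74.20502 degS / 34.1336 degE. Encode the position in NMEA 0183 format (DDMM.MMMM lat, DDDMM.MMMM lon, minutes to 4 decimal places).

Lat: 74° + 0.205020 × 60 = 74° 12.301200′
Longitude: 34° + 0.133600 × 60 = 34° 8.016000′

7412.3012,S / 03408.0160,E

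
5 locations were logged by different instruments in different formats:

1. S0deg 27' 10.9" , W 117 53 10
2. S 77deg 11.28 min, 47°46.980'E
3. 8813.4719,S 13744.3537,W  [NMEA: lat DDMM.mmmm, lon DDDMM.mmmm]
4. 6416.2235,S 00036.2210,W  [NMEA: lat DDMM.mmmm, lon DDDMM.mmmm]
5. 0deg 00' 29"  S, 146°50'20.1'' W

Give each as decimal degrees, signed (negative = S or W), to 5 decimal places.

1. -0.45303, -117.88611
2. -77.18800, 47.78300
3. -88.22453, -137.73923
4. -64.27039, -0.60368
5. -0.00806, -146.83892

Point 1:
  φ: 27′ + 10.9″ = 27.18167′; 0 + 27.18167/60 = 0.453028
  hemisphere S, so the sign is −
  λ: 53′ + 10″ = 53.16667′; 117 + 53.16667/60 = 117.886111
  W ⇒ negate
Point 2:
  Latitude: 11.28′ = 0.188000°; total 77.188000
  S ⇒ negate
  Longitude: 47 + 46.98/60 = 47.783000
  E → positive
Point 3:
  φ: degrees = first 2 digits = 88, minutes = 13.4719; 88 + 13.4719/60 = 88.224532
  S → negative
  Longitude: split at 3 digits → 137° and 44.3537′; 137 + 44.3537/60 = 137.739228
  hemisphere W, so the sign is −
Point 4:
  Latitude: degrees = first 2 digits = 64, minutes = 16.2235; 64 + 16.2235/60 = 64.270392
  S → negative
  λ: split at 3 digits → 000° and 36.221′; 0 + 36.221/60 = 0.603683
  hemisphere W, so the sign is −
Point 5:
  φ: 0′ + 29″ = 0.48333′; 0 + 0.48333/60 = 0.008056
  S ⇒ negate
  Lon: 50′ + 20.1″ = 50.33500′; 146 + 50.33500/60 = 146.838917
  W ⇒ negate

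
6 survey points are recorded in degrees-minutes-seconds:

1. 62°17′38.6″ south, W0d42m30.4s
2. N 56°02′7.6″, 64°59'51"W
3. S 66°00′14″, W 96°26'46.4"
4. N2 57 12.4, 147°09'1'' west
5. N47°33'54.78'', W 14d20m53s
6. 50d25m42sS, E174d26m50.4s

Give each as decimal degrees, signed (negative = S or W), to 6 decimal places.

1. -62.294056, -0.708444
2. 56.035444, -64.997500
3. -66.003889, -96.446222
4. 2.953444, -147.150278
5. 47.565217, -14.348056
6. -50.428333, 174.447333

Point 1:
  Lat: 17′ + 38.6″ = 17.64333′; 62 + 17.64333/60 = 62.2940556
  S ⇒ negate
  λ: 0 + 42/60 + 30.4/3600 = 0.7084444
  W → negative
Point 2:
  Lat: 2′ + 7.6″ = 2.12667′; 56 + 2.12667/60 = 56.0354444
  N ⇒ keep positive
  Longitude: 64° + 59/60 + 51/3600 = 64 + 0.983333 + 0.014167 = 64.9975000
  hemisphere W, so the sign is −
Point 3:
  Lat: 66 + 0/60 + 14/3600 = 66.0038889
  S → negative
  Lon: 26′ + 46.4″ = 26.77333′; 96 + 26.77333/60 = 96.4462222
  hemisphere W, so the sign is −
Point 4:
  Latitude: 2 + 57/60 + 12.4/3600 = 2.9534444
  N → positive
  Lon: 147 + 9/60 + 1/3600 = 147.1502778
  W → negative
Point 5:
  φ: 47° + 33/60 + 54.78/3600 = 47 + 0.550000 + 0.015217 = 47.5652167
  N → positive
  λ: 14° + 20/60 + 53/3600 = 14 + 0.333333 + 0.014722 = 14.3480556
  hemisphere W, so the sign is −
Point 6:
  Lat: 50 + 25/60 + 42/3600 = 50.4283333
  S → negative
  λ: 26′ + 50.4″ = 26.84000′; 174 + 26.84000/60 = 174.4473333
  E ⇒ keep positive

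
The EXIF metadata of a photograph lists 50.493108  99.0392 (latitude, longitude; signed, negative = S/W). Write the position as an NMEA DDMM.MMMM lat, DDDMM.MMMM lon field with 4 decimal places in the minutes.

φ: minutes = (50.493108 − 50) × 60 = 29.586480
λ: 99° + 0.039200 × 60 = 99° 2.352000′

5029.5865,N / 09902.3520,E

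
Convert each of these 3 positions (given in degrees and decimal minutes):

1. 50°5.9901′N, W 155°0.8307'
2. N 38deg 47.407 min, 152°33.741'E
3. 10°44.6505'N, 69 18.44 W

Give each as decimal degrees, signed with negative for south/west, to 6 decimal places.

1. 50.099835, -155.013845
2. 38.790117, 152.562350
3. 10.744175, -69.307333

Point 1:
  φ: 50 + 5.9901/60 = 50.0998350
  N ⇒ keep positive
  Longitude: 155 + 0.8307/60 = 155.0138450
  hemisphere W, so the sign is −
Point 2:
  φ: 38 + 47.407/60 = 38.7901167
  N → positive
  Lon: 152 + 33.741/60 = 152.5623500
  E → positive
Point 3:
  φ: 10 + 44.6505/60 = 10.7441750
  N ⇒ keep positive
  λ: 18.44′ = 0.307333°; total 69.3073333
  W ⇒ negate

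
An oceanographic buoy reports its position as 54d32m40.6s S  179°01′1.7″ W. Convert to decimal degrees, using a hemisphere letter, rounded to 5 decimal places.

54.54461° S, 179.01714° W

φ: 54° + 32/60 + 40.6/3600 = 54 + 0.533333 + 0.011278 = 54.544611
Lon: 1′ + 1.7″ = 1.02833′; 179 + 1.02833/60 = 179.017139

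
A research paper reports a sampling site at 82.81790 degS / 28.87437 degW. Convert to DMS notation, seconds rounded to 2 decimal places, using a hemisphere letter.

82°49′4.44″ S, 28°52′27.73″ W

φ: 0.817900° → 49.07400′; 0.07400 × 60 = 4.4400″
Longitude: whole degrees 28; 52.46220′ → 52′ and 27.7320″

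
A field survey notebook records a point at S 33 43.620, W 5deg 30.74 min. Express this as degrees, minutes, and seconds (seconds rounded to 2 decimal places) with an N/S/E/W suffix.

33°43′37.20″ S, 5°30′44.40″ W

Latitude: 43.62000′ → 43′ and 0.62000 × 60 = 37.2000″
Longitude: fractional minutes 0.74000 × 60 = 44.4000″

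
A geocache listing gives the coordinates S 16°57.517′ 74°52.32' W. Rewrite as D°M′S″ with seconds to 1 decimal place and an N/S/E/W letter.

16°57′31.0″ S, 74°52′19.2″ W

Latitude: fractional minutes 0.51700 × 60 = 31.020″
Longitude: fractional minutes 0.32000 × 60 = 19.200″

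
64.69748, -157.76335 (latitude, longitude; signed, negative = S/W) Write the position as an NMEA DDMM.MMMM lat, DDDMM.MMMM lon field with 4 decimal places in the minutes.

Lat: 64° + 0.697480 × 60 = 64° 41.848800′
Longitude is negative → W; |value| = 157.763350
Lon: 157° + 0.763350 × 60 = 157° 45.801000′

6441.8488,N / 15745.8010,W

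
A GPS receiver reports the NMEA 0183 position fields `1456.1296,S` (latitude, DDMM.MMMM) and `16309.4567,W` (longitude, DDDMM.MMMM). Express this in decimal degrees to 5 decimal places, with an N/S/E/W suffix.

14.93549° S, 163.15761° W

Lat: degrees = first 2 digits = 14, minutes = 56.1296; 14 + 56.1296/60 = 14.935493
λ: split at 3 digits → 163° and 9.4567′; 163 + 9.4567/60 = 163.157612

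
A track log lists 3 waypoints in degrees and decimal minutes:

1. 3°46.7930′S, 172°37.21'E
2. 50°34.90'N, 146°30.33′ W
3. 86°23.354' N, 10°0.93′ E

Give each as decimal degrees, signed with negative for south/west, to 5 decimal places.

1. -3.77988, 172.62017
2. 50.58167, -146.50550
3. 86.38923, 10.01550

Point 1:
  φ: 46.793′ = 0.779883°; total 3.779883
  S → negative
  λ: 37.21′ = 0.620167°; total 172.620167
  E ⇒ keep positive
Point 2:
  Lat: 50 + 34.9/60 = 50.581667
  N → positive
  Lon: 30.33′ = 0.505500°; total 146.505500
  hemisphere W, so the sign is −
Point 3:
  φ: 86 + 23.354/60 = 86.389233
  N → positive
  Lon: 0.93′ = 0.015500°; total 10.015500
  E → positive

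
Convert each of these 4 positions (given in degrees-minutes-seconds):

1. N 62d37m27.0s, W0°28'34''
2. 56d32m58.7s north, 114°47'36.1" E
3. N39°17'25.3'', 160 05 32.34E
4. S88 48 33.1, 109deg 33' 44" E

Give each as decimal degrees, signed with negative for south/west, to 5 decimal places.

1. 62.62417, -0.47611
2. 56.54964, 114.79336
3. 39.29036, 160.09232
4. -88.80919, 109.56222

Point 1:
  Latitude: 37′ + 27″ = 37.45000′; 62 + 37.45000/60 = 62.624167
  N ⇒ keep positive
  Lon: 0 + 28/60 + 34/3600 = 0.476111
  W ⇒ negate
Point 2:
  Lat: 32′ + 58.7″ = 32.97833′; 56 + 32.97833/60 = 56.549639
  N → positive
  Longitude: 114 + 47/60 + 36.1/3600 = 114.793361
  E → positive
Point 3:
  Latitude: 39 + 17/60 + 25.3/3600 = 39.290361
  N ⇒ keep positive
  Longitude: 5′ + 32.34″ = 5.53900′; 160 + 5.53900/60 = 160.092317
  E ⇒ keep positive
Point 4:
  Latitude: 88° + 48/60 + 33.1/3600 = 88 + 0.800000 + 0.009194 = 88.809194
  S → negative
  Longitude: 33′ + 44″ = 33.73333′; 109 + 33.73333/60 = 109.562222
  E ⇒ keep positive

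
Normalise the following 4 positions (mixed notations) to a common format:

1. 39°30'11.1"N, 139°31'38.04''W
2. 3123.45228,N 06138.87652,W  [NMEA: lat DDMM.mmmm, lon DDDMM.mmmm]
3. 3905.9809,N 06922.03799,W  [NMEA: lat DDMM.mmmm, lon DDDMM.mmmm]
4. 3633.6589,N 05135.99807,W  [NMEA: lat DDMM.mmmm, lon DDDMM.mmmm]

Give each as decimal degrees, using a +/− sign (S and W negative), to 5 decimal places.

1. 39.50308, -139.52723
2. 31.39087, -61.64794
3. 39.09968, -69.36730
4. 36.56098, -51.59997

Point 1:
  φ: 30′ + 11.1″ = 30.18500′; 39 + 30.18500/60 = 39.503083
  N → positive
  λ: 31′ + 38.04″ = 31.63400′; 139 + 31.63400/60 = 139.527233
  W ⇒ negate
Point 2:
  φ: degrees = first 2 digits = 31, minutes = 23.45228; 31 + 23.45228/60 = 31.390871
  N → positive
  Lon: degrees = first 3 digits = 61, minutes = 38.87652; 61 + 38.87652/60 = 61.647942
  W ⇒ negate
Point 3:
  Latitude: degrees = first 2 digits = 39, minutes = 5.9809; 39 + 5.9809/60 = 39.099682
  N ⇒ keep positive
  Longitude: split at 3 digits → 069° and 22.03799′; 69 + 22.03799/60 = 69.367300
  W → negative
Point 4:
  Latitude: degrees = first 2 digits = 36, minutes = 33.6589; 36 + 33.6589/60 = 36.560982
  N → positive
  Lon: degrees = first 3 digits = 51, minutes = 35.99807; 51 + 35.99807/60 = 51.599968
  W ⇒ negate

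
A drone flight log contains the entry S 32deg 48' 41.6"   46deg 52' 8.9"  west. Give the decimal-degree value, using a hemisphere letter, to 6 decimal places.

32.811556° S, 46.869139° W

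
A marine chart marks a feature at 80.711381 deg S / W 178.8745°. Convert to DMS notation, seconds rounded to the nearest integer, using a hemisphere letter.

80°42′41″ S, 178°52′28″ W

φ: whole degrees 80; 42.68286′ → 42′ and 40.97″
λ: whole degrees 178; 52.47000′ → 52′ and 28.20″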